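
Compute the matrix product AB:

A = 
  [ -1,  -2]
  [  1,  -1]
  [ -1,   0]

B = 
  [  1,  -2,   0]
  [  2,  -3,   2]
AB = 
  [ -5,   8,  -4]
  [ -1,   1,  -2]
  [ -1,   2,   0]

A is 3×2 and B is 2×3, so AB is 3×3. Each entry is (row of A)·(column of B):
AB[1,1] = (-1)(1) + (-2)(2) = -5
AB[1,2] = (-1)(-2) + (-2)(-3) = 8
AB[1,3] = (-1)(0) + (-2)(2) = -4
AB[2,1] = (1)(1) + (-1)(2) = -1
AB[2,2] = (1)(-2) + (-1)(-3) = 1
AB[2,3] = (1)(0) + (-1)(2) = -2
AB[3,1] = (-1)(1) + (0)(2) = -1
AB[3,2] = (-1)(-2) + (0)(-3) = 2
AB[3,3] = (-1)(0) + (0)(2) = 0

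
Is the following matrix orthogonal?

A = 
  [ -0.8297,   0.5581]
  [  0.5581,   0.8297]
Yes

AᵀA = 
  [  0.9999,   0]
  [  0,   0.9999]
≈ I (equal to I up to the 4-dp rounding of the entries)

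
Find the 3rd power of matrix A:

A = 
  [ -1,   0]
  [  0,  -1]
A² = A·A:
A²[1,1] = (-1)(-1) + (0)(0) = 1
A²[1,2] = (-1)(0) + (0)(-1) = 0
A²[2,1] = (0)(-1) + (-1)(0) = 0
A²[2,2] = (0)(0) + (-1)(-1) = 1
A² = 
  [  1,   0]
  [  0,   1]

A^3 = A^2·A:
A^3[1,1] = (1)(-1) + (0)(0) = -1
A^3[1,2] = (1)(0) + (0)(-1) = 0
A^3[2,1] = (0)(-1) + (1)(0) = 0
A^3[2,2] = (0)(0) + (1)(-1) = -1
A^3 = 
  [ -1,   0]
  [  0,  -1]

Therefore
A^3 = 
  [ -1,   0]
  [  0,  -1]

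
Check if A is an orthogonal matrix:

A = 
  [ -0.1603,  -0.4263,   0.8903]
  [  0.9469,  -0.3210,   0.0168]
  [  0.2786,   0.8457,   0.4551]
Yes

AᵀA = 
  [  0.9999,   0,   0]
  [  0,   1,   0]
  [  0,   0,   1]
≈ I (equal to I up to the 4-dp rounding of the entries)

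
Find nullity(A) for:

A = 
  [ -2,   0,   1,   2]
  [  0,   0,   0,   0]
nullity(A) = 3

Row reduce:
(no row operations needed)
REF = 
  [ -2,   0,   1,   2]
  [  0,   0,   0,   0]
Pivot columns: 1 → 1 pivot.
rank(A) = 1, so nullity(A) = 4 - 1 = 3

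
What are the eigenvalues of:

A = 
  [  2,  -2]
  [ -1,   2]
tr(A) = 4, det(A) = 2
Characteristic polynomial: λ² - tr(A)λ + det(A) = λ² - 4λ + 2
λ² - 4λ + 2 = 0  ⇒  λ = (4 ± √((-4)² - 4·(2)))/2 = (4 ± √(8))/2
  = 2 + √2,  2 - √2

λ = 2 + √2, 2 - √2  (≈ 3.414, 0.5858)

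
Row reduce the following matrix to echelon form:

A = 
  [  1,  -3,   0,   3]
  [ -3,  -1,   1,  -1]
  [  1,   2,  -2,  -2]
Row operations:
R2 → R2 + (3)·R1
R3 → R3 - (1)·R1
R3 → R3 + (1/2)·R2

Resulting echelon form:
REF = 
  [   1,   -3,    0,    3]
  [   0,  -10,    1,    8]
  [   0,    0, -3/2,   -1]

Rank = 3 (number of non-zero pivot rows).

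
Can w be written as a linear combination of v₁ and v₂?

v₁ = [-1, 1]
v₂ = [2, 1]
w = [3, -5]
Yes

Form the augmented matrix and row-reduce:
[v₁|v₂|w] = 
  [ -1,   2,   3]
  [  1,   1,  -5]
R2 → R2 + (1)·R1
REF = 
  [ -1,   2,   3]
  [  0,   3,  -2]

No row of the form [0 0 | nonzero], so the system is consistent. Back-substitution gives c₁ = -13/3, c₂ = -2/3: w = (-13/3)·v₁ + (-2/3)·v₂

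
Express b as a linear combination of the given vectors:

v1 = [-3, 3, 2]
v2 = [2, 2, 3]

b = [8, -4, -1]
c1 = -2, c2 = 1

b = -2·v1 + 1·v2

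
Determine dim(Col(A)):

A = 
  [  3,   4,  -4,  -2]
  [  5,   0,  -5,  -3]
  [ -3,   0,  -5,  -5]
dim(Col(A)) = 3

Row reduce:
R2 → R2 - (5/3)·R1
R3 → R3 + (1)·R1
R3 → R3 + (3/5)·R2
REF = 
  [    3,     4,    -4,    -2]
  [    0, -20/3,   5/3,   1/3]
  [    0,     0,    -8, -34/5]
Pivot columns: 1, 2, 3 → 3 pivots.
dim(Col(A)) = number of pivot columns = 3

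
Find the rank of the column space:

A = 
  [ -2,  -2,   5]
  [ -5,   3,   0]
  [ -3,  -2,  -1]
dim(Col(A)) = 3

Row reduce:
R2 → R2 - (5/2)·R1
R3 → R3 - (3/2)·R1
R3 → R3 - (1/8)·R2
REF = 
  [     -2,      -2,       5]
  [      0,       8,   -25/2]
  [      0,       0, -111/16]
Pivot columns: 1, 2, 3 → 3 pivots.
dim(Col(A)) = number of pivot columns = 3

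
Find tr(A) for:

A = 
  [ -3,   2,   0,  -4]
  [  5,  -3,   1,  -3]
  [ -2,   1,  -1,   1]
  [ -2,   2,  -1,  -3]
-10

tr(A) = -3 + -3 + -1 + -3 = -10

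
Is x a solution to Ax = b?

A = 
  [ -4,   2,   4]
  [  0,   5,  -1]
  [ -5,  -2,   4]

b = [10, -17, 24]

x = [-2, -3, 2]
Yes

Ax = [10, -17, 24] = b ✓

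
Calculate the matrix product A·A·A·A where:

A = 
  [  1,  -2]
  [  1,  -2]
A^4 = 
  [ -1,   2]
  [ -1,   2]

A² = A·A:
A²[1,1] = (1)(1) + (-2)(1) = -1
A²[1,2] = (1)(-2) + (-2)(-2) = 2
A²[2,1] = (1)(1) + (-2)(1) = -1
A²[2,2] = (1)(-2) + (-2)(-2) = 2
A² = 
  [ -1,   2]
  [ -1,   2]

A^3 = A^2·A:
A^3[1,1] = (-1)(1) + (2)(1) = 1
A^3[1,2] = (-1)(-2) + (2)(-2) = -2
A^3[2,1] = (-1)(1) + (2)(1) = 1
A^3[2,2] = (-1)(-2) + (2)(-2) = -2
A^3 = 
  [  1,  -2]
  [  1,  -2]

A^4 = A^3·A:
A^4[1,1] = (1)(1) + (-2)(1) = -1
A^4[1,2] = (1)(-2) + (-2)(-2) = 2
A^4[2,1] = (1)(1) + (-2)(1) = -1
A^4[2,2] = (1)(-2) + (-2)(-2) = 2
A^4 = 
  [ -1,   2]
  [ -1,   2]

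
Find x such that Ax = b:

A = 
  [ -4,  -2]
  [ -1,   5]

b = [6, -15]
x = [0, -3]

Row reduce the augmented matrix [A|b]:
R2 → R2 - (1/4)·R1
REF = 
  [   -4,    -2,     6]
  [    0,  11/2, -33/2]

Back-substitution:
x₂ = (-33/2) / (11/2) = -3
x₁ = (6 - (-2)(-3)) / (-4) = 0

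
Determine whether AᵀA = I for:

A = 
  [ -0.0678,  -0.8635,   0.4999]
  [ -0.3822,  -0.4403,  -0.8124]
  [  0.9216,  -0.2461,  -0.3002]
Yes

AᵀA = 
  [  1,   0,  -0.0001]
  [  0,   1.0001,  -0.0001]
  [ -0.0001,  -0.0001,   1]
≈ I (equal to I up to the 4-dp rounding of the entries)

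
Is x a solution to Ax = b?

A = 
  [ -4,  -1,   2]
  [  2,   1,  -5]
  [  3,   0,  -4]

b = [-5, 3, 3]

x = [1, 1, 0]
Yes

Ax = [-5, 3, 3] = b ✓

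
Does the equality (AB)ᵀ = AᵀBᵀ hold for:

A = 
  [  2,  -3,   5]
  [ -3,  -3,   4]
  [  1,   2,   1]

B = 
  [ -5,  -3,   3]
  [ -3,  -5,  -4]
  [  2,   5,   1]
No

(AB)ᵀ = 
  [  9,  32,  -9]
  [ 34,  44,  -8]
  [ 23,   7,  -4]

AᵀBᵀ = 
  [  2,   5, -10]
  [ 30,  16, -19]
  [-34, -39,  31]

The two matrices differ, so (AB)ᵀ ≠ AᵀBᵀ in general. The correct identity is (AB)ᵀ = BᵀAᵀ.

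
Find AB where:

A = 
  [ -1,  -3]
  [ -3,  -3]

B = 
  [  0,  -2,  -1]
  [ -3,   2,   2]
AB = 
  [  9,  -4,  -5]
  [  9,   0,  -3]

A is 2×2 and B is 2×3, so AB is 2×3. Each entry is (row of A)·(column of B):
AB[1,1] = (-1)(0) + (-3)(-3) = 9
AB[1,2] = (-1)(-2) + (-3)(2) = -4
AB[1,3] = (-1)(-1) + (-3)(2) = -5
AB[2,1] = (-3)(0) + (-3)(-3) = 9
AB[2,2] = (-3)(-2) + (-3)(2) = 0
AB[2,3] = (-3)(-1) + (-3)(2) = -3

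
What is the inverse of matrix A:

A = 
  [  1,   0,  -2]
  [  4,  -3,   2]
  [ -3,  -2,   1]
det(A) = (1)·((-3)(1) - (2)(-2)) - (0)·((4)(1) - (2)(-3)) + (-2)·((4)(-2) - (-3)(-3))
  = (1)(1) - (0)(10) + (-2)(-17)
  = 35
det(A) = 35 ≠ 0, so A is invertible.

Cofactors Cᵢⱼ = (-1)ⁱ⁺ʲ·Mᵢⱼ:
C = 
  [  1, -10, -17]
  [  4,  -5,   2]
  [ -6, -10,  -3]

adj(A) = Cᵀ:
adj(A) = 
  [  1,   4,  -6]
  [-10,  -5, -10]
  [-17,   2,  -3]

A⁻¹ = (1/35) · adj(A):
A⁻¹ = 
  [  1/35,   4/35,  -6/35]
  [  -2/7,   -1/7,   -2/7]
  [-17/35,   2/35,  -3/35]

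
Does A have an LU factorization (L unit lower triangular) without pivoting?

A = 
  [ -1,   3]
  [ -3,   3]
Yes.
A[1,1] = -1 ≠ 0, so Gaussian elimination proceeds without a row swap: multiplier ℓ₂₁ = (-3)/(-1) = 3, and U[2,2] = 3 - (3)(3) = -6.
L = 
  [  1,   0]
  [  3,   1]
U = 
  [ -1,   3]
  [  0,  -6]
Check row 2 of LU: [(3)(-1), (3)(3) + (-6)] = [-3, 3] = row 2 of A ✓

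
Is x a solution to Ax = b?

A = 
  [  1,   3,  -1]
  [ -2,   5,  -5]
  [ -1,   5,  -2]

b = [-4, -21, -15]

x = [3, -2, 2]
No

Ax = [-5, -26, -17] ≠ b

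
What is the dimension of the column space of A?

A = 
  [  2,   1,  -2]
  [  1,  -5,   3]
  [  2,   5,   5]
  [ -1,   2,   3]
dim(Col(A)) = 3

Row reduce:
R2 → R2 - (1/2)·R1
R3 → R3 - (1)·R1
R4 → R4 + (1/2)·R1
R3 → R3 + (8/11)·R2
R4 → R4 + (5/11)·R2
R4 → R4 - (42/109)·R3
REF = 
  [     2,      1,     -2]
  [     0,  -11/2,      4]
  [     0,      0, 109/11]
  [     0,      0,      0]
Pivot columns: 1, 2, 3 → 3 pivots.
dim(Col(A)) = number of pivot columns = 3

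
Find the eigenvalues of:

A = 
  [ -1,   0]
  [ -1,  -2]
tr(A) = -3, det(A) = 2
Characteristic polynomial: λ² - tr(A)λ + det(A) = λ² + 3λ + 2
λ² + 3λ + 2 = (λ + 2)(λ + 1)

λ = -1, -2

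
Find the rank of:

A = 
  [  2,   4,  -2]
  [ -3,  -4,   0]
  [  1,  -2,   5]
Row reduce:
R2 → R2 + (3/2)·R1
R3 → R3 - (1/2)·R1
R3 → R3 + (2)·R2
REF = 
  [  2,   4,  -2]
  [  0,   2,  -3]
  [  0,   0,   0]
Pivot columns: 1, 2 → 2 pivots.

rank(A) = 2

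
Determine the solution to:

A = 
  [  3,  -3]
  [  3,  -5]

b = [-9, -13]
Row reduce the augmented matrix [A|b]:
R2 → R2 - (1)·R1
REF = 
  [  3,  -3,  -9]
  [  0,  -2,  -4]

Back-substitution:
x₂ = (-4) / (-2) = 2
x₁ = (-9 - (-3)(2)) / 3 = -1

x = [-1, 2]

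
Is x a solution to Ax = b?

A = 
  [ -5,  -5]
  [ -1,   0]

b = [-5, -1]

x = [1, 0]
Yes

Ax = [-5, -1] = b ✓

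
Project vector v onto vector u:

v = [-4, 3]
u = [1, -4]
proj_u(v) = [-16/17, 64/17]

v·u = (-4)(1) + (3)(-4) = -16
u·u = (1)² + (-4)² = 17
proj_u(v) = (v·u / u·u) × u = (-16/17) × u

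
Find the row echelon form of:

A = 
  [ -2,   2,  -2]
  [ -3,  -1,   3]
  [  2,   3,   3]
Row operations:
R2 → R2 - (3/2)·R1
R3 → R3 + (1)·R1
R3 → R3 + (5/4)·R2

Resulting echelon form:
REF = 
  [  -2,    2,   -2]
  [   0,   -4,    6]
  [   0,    0, 17/2]

Rank = 3 (number of non-zero pivot rows).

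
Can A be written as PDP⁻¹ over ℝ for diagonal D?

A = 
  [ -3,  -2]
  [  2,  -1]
No

tr(A) = -4, det(A) = 7
Characteristic polynomial: λ² - tr(A)λ + det(A) = λ² + 4λ + 7
λ² + 4λ + 7 = 0  ⇒  λ = (-4 ± √((4)² - 4·(7)))/2 = (-4 ± √(-12))/2
  = -2 + i√3,  -2 - i√3
Eigenvalues: -2 + i√3, -2 - i√3  (≈ -2 + 1.732i, -2 - 1.732i)
Has complex eigenvalues (not diagonalizable over ℝ).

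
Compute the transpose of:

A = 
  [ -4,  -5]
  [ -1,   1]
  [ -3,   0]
Aᵀ = 
  [ -4,  -1,  -3]
  [ -5,   1,   0]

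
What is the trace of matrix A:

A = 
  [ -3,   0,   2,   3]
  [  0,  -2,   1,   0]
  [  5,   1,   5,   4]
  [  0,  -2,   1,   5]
5

tr(A) = -3 + -2 + 5 + 5 = 5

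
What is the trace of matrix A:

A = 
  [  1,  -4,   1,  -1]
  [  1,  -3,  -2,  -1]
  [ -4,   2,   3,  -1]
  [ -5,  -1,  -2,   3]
4

tr(A) = 1 + -3 + 3 + 3 = 4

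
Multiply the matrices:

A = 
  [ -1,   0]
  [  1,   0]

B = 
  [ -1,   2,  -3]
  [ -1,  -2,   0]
AB = 
  [  1,  -2,   3]
  [ -1,   2,  -3]

A is 2×2 and B is 2×3, so AB is 2×3. Each entry is (row of A)·(column of B):
AB[1,1] = (-1)(-1) + (0)(-1) = 1
AB[1,2] = (-1)(2) + (0)(-2) = -2
AB[1,3] = (-1)(-3) + (0)(0) = 3
AB[2,1] = (1)(-1) + (0)(-1) = -1
AB[2,2] = (1)(2) + (0)(-2) = 2
AB[2,3] = (1)(-3) + (0)(0) = -3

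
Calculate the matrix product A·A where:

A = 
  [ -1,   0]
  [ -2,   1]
A² = A·A:
A²[1,1] = (-1)(-1) + (0)(-2) = 1
A²[1,2] = (-1)(0) + (0)(1) = 0
A²[2,1] = (-2)(-1) + (1)(-2) = 0
A²[2,2] = (-2)(0) + (1)(1) = 1
A² = 
  [  1,   0]
  [  0,   1]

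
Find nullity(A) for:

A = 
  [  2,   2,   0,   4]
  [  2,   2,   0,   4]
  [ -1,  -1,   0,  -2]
nullity(A) = 3

Row reduce:
R2 → R2 - (1)·R1
R3 → R3 + (1/2)·R1
REF = 
  [  2,   2,   0,   4]
  [  0,   0,   0,   0]
  [  0,   0,   0,   0]
Pivot columns: 1 → 1 pivot.
rank(A) = 1, so nullity(A) = 4 - 1 = 3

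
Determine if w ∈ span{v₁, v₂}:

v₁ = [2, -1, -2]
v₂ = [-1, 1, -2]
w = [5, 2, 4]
No

Form the augmented matrix and row-reduce:
[v₁|v₂|w] = 
  [  2,  -1,   5]
  [ -1,   1,   2]
  [ -2,  -2,   4]
R2 → R2 + (1/2)·R1
R3 → R3 + (1)·R1
R3 → R3 + (6)·R2
REF = 
  [  2,  -1,   5]
  [  0, 1/2, 9/2]
  [  0,   0,  36]

Row 3 reads [0 0 | 36], i.e. 0 = 36, so the system is inconsistent and w ∉ span{v₁, v₂}.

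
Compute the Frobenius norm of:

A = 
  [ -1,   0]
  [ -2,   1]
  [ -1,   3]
||A||_F = 4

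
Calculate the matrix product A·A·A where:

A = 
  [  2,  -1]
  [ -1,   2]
A² = A·A:
A²[1,1] = (2)(2) + (-1)(-1) = 5
A²[1,2] = (2)(-1) + (-1)(2) = -4
A²[2,1] = (-1)(2) + (2)(-1) = -4
A²[2,2] = (-1)(-1) + (2)(2) = 5
A² = 
  [  5,  -4]
  [ -4,   5]

A^3 = A^2·A:
A^3[1,1] = (5)(2) + (-4)(-1) = 14
A^3[1,2] = (5)(-1) + (-4)(2) = -13
A^3[2,1] = (-4)(2) + (5)(-1) = -13
A^3[2,2] = (-4)(-1) + (5)(2) = 14
A^3 = 
  [ 14, -13]
  [-13,  14]

Therefore
A^3 = 
  [ 14, -13]
  [-13,  14]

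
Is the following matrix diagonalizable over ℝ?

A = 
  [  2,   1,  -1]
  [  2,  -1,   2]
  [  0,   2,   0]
No

Characteristic polynomial: det(λI - A) = λ³ - λ² - 8λ + 12
Testing integer divisors of the constant term: p(2) = 0, so (λ - 2) is a factor:
p(λ) = (λ - 2)(λ² + λ - 6)
λ² + λ - 6 = (λ + 3)(λ - 2)
Eigenvalues: 2, 2, -3
λ=-3: alg. mult. = 1, geom. mult. = 3 - rank(A - (-3)I) = 3 - 2 = 1
λ=2: alg. mult. = 2, geom. mult. = 3 - rank(A - (2)I) = 3 - 2 = 1
Sum of geometric multiplicities = 2 < n = 3, so there aren't enough independent eigenvectors.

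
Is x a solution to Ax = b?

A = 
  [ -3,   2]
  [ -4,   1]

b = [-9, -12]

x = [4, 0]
No

Ax = [-12, -16] ≠ b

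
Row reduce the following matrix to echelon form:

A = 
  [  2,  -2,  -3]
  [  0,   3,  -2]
Row operations:
No row operations needed (already in echelon form).

Resulting echelon form:
REF = 
  [  2,  -2,  -3]
  [  0,   3,  -2]

Rank = 2 (number of non-zero pivot rows).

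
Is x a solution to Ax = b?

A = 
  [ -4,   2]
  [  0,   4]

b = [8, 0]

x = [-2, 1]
No

Ax = [10, 4] ≠ b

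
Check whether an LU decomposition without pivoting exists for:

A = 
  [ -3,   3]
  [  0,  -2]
Yes.
A[1,1] = -3 ≠ 0, so Gaussian elimination proceeds without a row swap: multiplier ℓ₂₁ = (0)/(-3) = 0, and U[2,2] = -2 - (0)(3) = -2.
L = 
  [  1,   0]
  [  0,   1]
U = 
  [ -3,   3]
  [  0,  -2]
Check row 2 of LU: [(0)(-3), (0)(3) + (-2)] = [0, -2] = row 2 of A ✓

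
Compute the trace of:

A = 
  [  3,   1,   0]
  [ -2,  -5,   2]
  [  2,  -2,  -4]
-6

tr(A) = 3 + -5 + -4 = -6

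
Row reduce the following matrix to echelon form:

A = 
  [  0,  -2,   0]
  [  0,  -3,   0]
Row operations:
R2 → R2 - (3/2)·R1

Resulting echelon form:
REF = 
  [  0,  -2,   0]
  [  0,   0,   0]

Rank = 1 (number of non-zero pivot rows).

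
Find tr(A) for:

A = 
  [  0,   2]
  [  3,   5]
5

tr(A) = 0 + 5 = 5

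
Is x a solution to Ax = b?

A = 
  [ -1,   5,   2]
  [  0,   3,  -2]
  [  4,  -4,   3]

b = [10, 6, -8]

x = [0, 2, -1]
No

Ax = [8, 8, -11] ≠ b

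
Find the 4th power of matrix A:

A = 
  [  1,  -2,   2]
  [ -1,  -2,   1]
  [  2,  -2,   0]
A² = A·A:
A²[1,1] = (1)(1) + (-2)(-1) + (2)(2) = 7
A²[1,2] = (1)(-2) + (-2)(-2) + (2)(-2) = -2
A²[1,3] = (1)(2) + (-2)(1) + (2)(0) = 0
A²[2,1] = (-1)(1) + (-2)(-1) + (1)(2) = 3
A²[2,2] = (-1)(-2) + (-2)(-2) + (1)(-2) = 4
A²[2,3] = (-1)(2) + (-2)(1) + (1)(0) = -4
A²[3,1] = (2)(1) + (-2)(-1) + (0)(2) = 4
A²[3,2] = (2)(-2) + (-2)(-2) + (0)(-2) = 0
A²[3,3] = (2)(2) + (-2)(1) + (0)(0) = 2
A² = 
  [  7,  -2,   0]
  [  3,   4,  -4]
  [  4,   0,   2]

A^3 = A^2·A:
A^3[1,1] = (7)(1) + (-2)(-1) + (0)(2) = 9
A^3[1,2] = (7)(-2) + (-2)(-2) + (0)(-2) = -10
A^3[1,3] = (7)(2) + (-2)(1) + (0)(0) = 12
A^3[2,1] = (3)(1) + (4)(-1) + (-4)(2) = -9
A^3[2,2] = (3)(-2) + (4)(-2) + (-4)(-2) = -6
A^3[2,3] = (3)(2) + (4)(1) + (-4)(0) = 10
A^3[3,1] = (4)(1) + (0)(-1) + (2)(2) = 8
A^3[3,2] = (4)(-2) + (0)(-2) + (2)(-2) = -12
A^3[3,3] = (4)(2) + (0)(1) + (2)(0) = 8
A^3 = 
  [  9, -10,  12]
  [ -9,  -6,  10]
  [  8, -12,   8]

A^4 = A^3·A:
A^4[1,1] = (9)(1) + (-10)(-1) + (12)(2) = 43
A^4[1,2] = (9)(-2) + (-10)(-2) + (12)(-2) = -22
A^4[1,3] = (9)(2) + (-10)(1) + (12)(0) = 8
A^4[2,1] = (-9)(1) + (-6)(-1) + (10)(2) = 17
A^4[2,2] = (-9)(-2) + (-6)(-2) + (10)(-2) = 10
A^4[2,3] = (-9)(2) + (-6)(1) + (10)(0) = -24
A^4[3,1] = (8)(1) + (-12)(-1) + (8)(2) = 36
A^4[3,2] = (8)(-2) + (-12)(-2) + (8)(-2) = -8
A^4[3,3] = (8)(2) + (-12)(1) + (8)(0) = 4
A^4 = 
  [ 43, -22,   8]
  [ 17,  10, -24]
  [ 36,  -8,   4]

Therefore
A^4 = 
  [ 43, -22,   8]
  [ 17,  10, -24]
  [ 36,  -8,   4]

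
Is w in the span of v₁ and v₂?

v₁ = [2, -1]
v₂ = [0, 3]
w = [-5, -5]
Yes

Form the augmented matrix and row-reduce:
[v₁|v₂|w] = 
  [  2,   0,  -5]
  [ -1,   3,  -5]
R2 → R2 + (1/2)·R1
REF = 
  [    2,     0,    -5]
  [    0,     3, -15/2]

No row of the form [0 0 | nonzero], so the system is consistent. Back-substitution gives c₁ = -5/2, c₂ = -5/2: w = (-5/2)·v₁ + (-5/2)·v₂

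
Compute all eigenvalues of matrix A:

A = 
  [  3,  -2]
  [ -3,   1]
λ = 2 + √7, 2 - √7  (≈ 4.646, -0.6458)

tr(A) = 4, det(A) = -3
Characteristic polynomial: λ² - tr(A)λ + det(A) = λ² - 4λ - 3
λ² - 4λ - 3 = 0  ⇒  λ = (4 ± √((-4)² - 4·(-3)))/2 = (4 ± √(28))/2
  = 2 + √7,  2 - √7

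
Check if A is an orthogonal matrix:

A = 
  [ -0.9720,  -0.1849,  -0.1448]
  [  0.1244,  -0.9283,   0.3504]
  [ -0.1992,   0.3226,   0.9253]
Yes

AᵀA = 
  [  0.9999,   0,   0]
  [  0,   1,   0]
  [  0,   0,   0.9999]
≈ I (equal to I up to the 4-dp rounding of the entries)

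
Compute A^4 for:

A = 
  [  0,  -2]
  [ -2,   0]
A^4 = 
  [ 16,   0]
  [  0,  16]

A² = A·A:
A²[1,1] = (0)(0) + (-2)(-2) = 4
A²[1,2] = (0)(-2) + (-2)(0) = 0
A²[2,1] = (-2)(0) + (0)(-2) = 0
A²[2,2] = (-2)(-2) + (0)(0) = 4
A² = 
  [  4,   0]
  [  0,   4]

A^3 = A^2·A:
A^3[1,1] = (4)(0) + (0)(-2) = 0
A^3[1,2] = (4)(-2) + (0)(0) = -8
A^3[2,1] = (0)(0) + (4)(-2) = -8
A^3[2,2] = (0)(-2) + (4)(0) = 0
A^3 = 
  [  0,  -8]
  [ -8,   0]

A^4 = A^3·A:
A^4[1,1] = (0)(0) + (-8)(-2) = 16
A^4[1,2] = (0)(-2) + (-8)(0) = 0
A^4[2,1] = (-8)(0) + (0)(-2) = 0
A^4[2,2] = (-8)(-2) + (0)(0) = 16
A^4 = 
  [ 16,   0]
  [  0,  16]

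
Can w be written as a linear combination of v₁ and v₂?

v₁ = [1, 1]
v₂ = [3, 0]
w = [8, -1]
Yes

Form the augmented matrix and row-reduce:
[v₁|v₂|w] = 
  [  1,   3,   8]
  [  1,   0,  -1]
R2 → R2 - (1)·R1
REF = 
  [  1,   3,   8]
  [  0,  -3,  -9]

No row of the form [0 0 | nonzero], so the system is consistent. Back-substitution gives c₁ = -1, c₂ = 3: w = (-1)·v₁ + (3)·v₂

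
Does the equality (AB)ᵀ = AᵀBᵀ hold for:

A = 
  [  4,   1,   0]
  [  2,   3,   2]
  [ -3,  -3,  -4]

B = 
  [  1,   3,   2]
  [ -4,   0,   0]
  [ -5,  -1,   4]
No

(AB)ᵀ = 
  [  0, -20,  29]
  [ 12,   4,  -5]
  [  8,  12, -22]

AᵀBᵀ = 
  [  4, -16, -34]
  [  4,  -4, -20]
  [ -2,   0, -18]

The two matrices differ, so (AB)ᵀ ≠ AᵀBᵀ in general. The correct identity is (AB)ᵀ = BᵀAᵀ.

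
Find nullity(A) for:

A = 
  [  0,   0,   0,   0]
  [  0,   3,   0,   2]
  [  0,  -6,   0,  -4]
nullity(A) = 3

Row reduce:
Swap R1 ↔ R2
R3 → R3 + (2)·R1
REF = 
  [  0,   3,   0,   2]
  [  0,   0,   0,   0]
  [  0,   0,   0,   0]
Pivot columns: 2 → 1 pivot.
rank(A) = 1, so nullity(A) = 4 - 1 = 3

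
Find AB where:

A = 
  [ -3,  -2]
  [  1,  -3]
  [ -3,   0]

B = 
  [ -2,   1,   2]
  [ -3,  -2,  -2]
A is 3×2 and B is 2×3, so AB is 3×3. Each entry is (row of A)·(column of B):
AB[1,1] = (-3)(-2) + (-2)(-3) = 12
AB[1,2] = (-3)(1) + (-2)(-2) = 1
AB[1,3] = (-3)(2) + (-2)(-2) = -2
AB[2,1] = (1)(-2) + (-3)(-3) = 7
AB[2,2] = (1)(1) + (-3)(-2) = 7
AB[2,3] = (1)(2) + (-3)(-2) = 8
AB[3,1] = (-3)(-2) + (0)(-3) = 6
AB[3,2] = (-3)(1) + (0)(-2) = -3
AB[3,3] = (-3)(2) + (0)(-2) = -6

AB = 
  [ 12,   1,  -2]
  [  7,   7,   8]
  [  6,  -3,  -6]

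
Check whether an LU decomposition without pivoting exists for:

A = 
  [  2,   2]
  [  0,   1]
Yes.
A[1,1] = 2 ≠ 0, so Gaussian elimination proceeds without a row swap: multiplier ℓ₂₁ = (0)/(2) = 0, and U[2,2] = 1 - (0)(2) = 1.
L = 
  [  1,   0]
  [  0,   1]
U = 
  [  2,   2]
  [  0,   1]
Check row 2 of LU: [(0)(2), (0)(2) + 1] = [0, 1] = row 2 of A ✓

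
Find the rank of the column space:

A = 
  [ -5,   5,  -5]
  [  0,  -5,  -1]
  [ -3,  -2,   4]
Row reduce:
R3 → R3 - (3/5)·R1
R3 → R3 - (1)·R2
REF = 
  [ -5,   5,  -5]
  [  0,  -5,  -1]
  [  0,   0,   8]
Pivot columns: 1, 2, 3 → 3 pivots.
dim(Col(A)) = number of pivot columns = 3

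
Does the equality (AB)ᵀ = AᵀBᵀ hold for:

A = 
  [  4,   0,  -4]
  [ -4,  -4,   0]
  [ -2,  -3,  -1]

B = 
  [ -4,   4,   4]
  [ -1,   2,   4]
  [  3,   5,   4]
No

(AB)ᵀ = 
  [-28,  20,   8]
  [ -4, -24, -19]
  [  0, -32, -24]

AᵀBᵀ = 
  [-40, -20, -16]
  [-28, -20, -32]
  [ 12,   0, -16]

The two matrices differ, so (AB)ᵀ ≠ AᵀBᵀ in general. The correct identity is (AB)ᵀ = BᵀAᵀ.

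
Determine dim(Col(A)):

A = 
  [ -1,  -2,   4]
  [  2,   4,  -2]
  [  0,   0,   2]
dim(Col(A)) = 2

Row reduce:
R2 → R2 + (2)·R1
R3 → R3 - (1/3)·R2
REF = 
  [ -1,  -2,   4]
  [  0,   0,   6]
  [  0,   0,   0]
Pivot columns: 1, 3 → 2 pivots.
dim(Col(A)) = number of pivot columns = 2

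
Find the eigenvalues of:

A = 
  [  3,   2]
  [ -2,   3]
λ = 3 + 2i, 3 - 2i  (≈ 3 + 2i, 3 - 2i)

tr(A) = 6, det(A) = 13
Characteristic polynomial: λ² - tr(A)λ + det(A) = λ² - 6λ + 13
λ² - 6λ + 13 = 0  ⇒  λ = (6 ± √((-6)² - 4·(13)))/2 = (6 ± √(-16))/2
  = 3 + 2i,  3 - 2i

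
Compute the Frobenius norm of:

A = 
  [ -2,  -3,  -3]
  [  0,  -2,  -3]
||A||_F = 5.916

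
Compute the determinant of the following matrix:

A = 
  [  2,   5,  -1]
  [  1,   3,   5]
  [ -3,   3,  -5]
Cofactor expansion along row 1:
det(A) = (2)·((3)(-5) - (5)(3)) - (5)·((1)(-5) - (5)(-3)) + (-1)·((1)(3) - (3)(-3))
  = (2)(-30) - (5)(10) + (-1)(12)
  = -122

det(A) = -122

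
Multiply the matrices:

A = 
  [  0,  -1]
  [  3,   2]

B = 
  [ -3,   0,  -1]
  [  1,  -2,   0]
AB = 
  [ -1,   2,   0]
  [ -7,  -4,  -3]

A is 2×2 and B is 2×3, so AB is 2×3. Each entry is (row of A)·(column of B):
AB[1,1] = (0)(-3) + (-1)(1) = -1
AB[1,2] = (0)(0) + (-1)(-2) = 2
AB[1,3] = (0)(-1) + (-1)(0) = 0
AB[2,1] = (3)(-3) + (2)(1) = -7
AB[2,2] = (3)(0) + (2)(-2) = -4
AB[2,3] = (3)(-1) + (2)(0) = -3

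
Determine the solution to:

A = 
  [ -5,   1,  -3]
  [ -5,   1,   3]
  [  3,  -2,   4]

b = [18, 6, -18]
x = [-2, 2, -2]

Row reduce the augmented matrix [A|b]:
R2 → R2 - (1)·R1
R3 → R3 + (3/5)·R1
Swap R2 ↔ R3
REF = 
  [   -5,     1,    -3,    18]
  [    0,  -7/5,  11/5, -36/5]
  [    0,     0,     6,   -12]

Back-substitution:
x₃ = (-12) / 6 = -2
x₂ = (-36/5 - (11/5)(-2)) / (-7/5) = 2
x₁ = (18 - (1)(2) - (-3)(-2)) / (-5) = -2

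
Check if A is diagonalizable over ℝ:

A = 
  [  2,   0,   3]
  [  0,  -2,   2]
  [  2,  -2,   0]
No

Characteristic polynomial: det(λI - A) = λ³ - 6λ - 20
By the rational root theorem any rational root is an integer dividing 20; none of those is a root, so p(λ) has no rational roots and hence (being an irreducible cubic) no repeated roots.
Discriminant of the cubic: Δ = -9936
Δ < 0 ⇒ one real eigenvalue and a complex-conjugate pair: λ ≈ 3.438, -1.719 + 1.692i, -1.719 - 1.692i
Has complex eigenvalues (not diagonalizable over ℝ).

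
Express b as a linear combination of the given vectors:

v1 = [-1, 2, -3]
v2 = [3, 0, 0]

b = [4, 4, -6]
c1 = 2, c2 = 2

b = 2·v1 + 2·v2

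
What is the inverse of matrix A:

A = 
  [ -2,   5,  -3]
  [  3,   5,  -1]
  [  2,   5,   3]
det(A) = (-2)·((5)(3) - (-1)(5)) - (5)·((3)(3) - (-1)(2)) + (-3)·((3)(5) - (5)(2))
  = (-2)(20) - (5)(11) + (-3)(5)
  = -110
det(A) = -110 ≠ 0, so A is invertible.

Cofactors Cᵢⱼ = (-1)ⁱ⁺ʲ·Mᵢⱼ:
C = 
  [ 20, -11,   5]
  [-30,   0,  20]
  [ 10, -11, -25]

adj(A) = Cᵀ:
adj(A) = 
  [ 20, -30,  10]
  [-11,   0, -11]
  [  5,  20, -25]

A⁻¹ = (-1/110) · adj(A):
A⁻¹ = 
  [-2/11,  3/11, -1/11]
  [ 1/10,     0,  1/10]
  [-1/22, -2/11,  5/22]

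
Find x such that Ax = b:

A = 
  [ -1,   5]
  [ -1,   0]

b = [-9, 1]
Row reduce the augmented matrix [A|b]:
R2 → R2 - (1)·R1
REF = 
  [ -1,   5,  -9]
  [  0,  -5,  10]

Back-substitution:
x₂ = 10 / (-5) = -2
x₁ = (-9 - (5)(-2)) / (-1) = -1

x = [-1, -2]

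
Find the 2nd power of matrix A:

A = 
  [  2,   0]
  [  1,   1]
A² = A·A:
A²[1,1] = (2)(2) + (0)(1) = 4
A²[1,2] = (2)(0) + (0)(1) = 0
A²[2,1] = (1)(2) + (1)(1) = 3
A²[2,2] = (1)(0) + (1)(1) = 1
A² = 
  [  4,   0]
  [  3,   1]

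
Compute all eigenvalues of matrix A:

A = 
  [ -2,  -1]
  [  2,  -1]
tr(A) = -3, det(A) = 4
Characteristic polynomial: λ² - tr(A)λ + det(A) = λ² + 3λ + 4
λ² + 3λ + 4 = 0  ⇒  λ = (-3 ± √((3)² - 4·(4)))/2 = (-3 ± √(-7))/2
  = (-3 + i√7)/2,  (-3 - i√7)/2

λ = (-3 + i√7)/2, (-3 - i√7)/2  (≈ -1.5 + 1.323i, -1.5 - 1.323i)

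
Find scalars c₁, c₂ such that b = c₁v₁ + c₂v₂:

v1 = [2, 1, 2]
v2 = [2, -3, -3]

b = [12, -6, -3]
c1 = 3, c2 = 3

b = 3·v1 + 3·v2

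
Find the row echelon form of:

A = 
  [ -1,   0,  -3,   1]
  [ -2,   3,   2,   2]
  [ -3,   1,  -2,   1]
Row operations:
R2 → R2 - (2)·R1
R3 → R3 - (3)·R1
R3 → R3 - (1/3)·R2

Resulting echelon form:
REF = 
  [  -1,    0,   -3,    1]
  [   0,    3,    8,    0]
  [   0,    0, 13/3,   -2]

Rank = 3 (number of non-zero pivot rows).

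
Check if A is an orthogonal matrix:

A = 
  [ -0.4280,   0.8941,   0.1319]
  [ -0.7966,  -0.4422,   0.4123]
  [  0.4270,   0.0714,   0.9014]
Yes

AᵀA = 
  [  1.0001,   0.0001,   0]
  [  0.0001,   1.0001,   0]
  [  0,   0,   0.9999]
≈ I (equal to I up to the 4-dp rounding of the entries)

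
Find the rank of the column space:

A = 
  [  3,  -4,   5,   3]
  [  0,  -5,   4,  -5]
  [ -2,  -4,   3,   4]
Row reduce:
R3 → R3 + (2/3)·R1
R3 → R3 - (4/3)·R2
REF = 
  [   3,   -4,    5,    3]
  [   0,   -5,    4,   -5]
  [   0,    0,    1, 38/3]
Pivot columns: 1, 2, 3 → 3 pivots.
dim(Col(A)) = number of pivot columns = 3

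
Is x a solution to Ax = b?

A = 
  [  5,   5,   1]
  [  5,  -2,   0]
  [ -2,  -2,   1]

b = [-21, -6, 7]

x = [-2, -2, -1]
Yes

Ax = [-21, -6, 7] = b ✓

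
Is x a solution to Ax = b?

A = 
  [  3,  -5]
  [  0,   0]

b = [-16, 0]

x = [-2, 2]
Yes

Ax = [-16, 0] = b ✓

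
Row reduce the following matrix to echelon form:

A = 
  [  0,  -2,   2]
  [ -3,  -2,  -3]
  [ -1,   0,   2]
Row operations:
Swap R1 ↔ R2
R3 → R3 - (1/3)·R1
R3 → R3 + (1/3)·R2

Resulting echelon form:
REF = 
  [  -3,   -2,   -3]
  [   0,   -2,    2]
  [   0,    0, 11/3]

Rank = 3 (number of non-zero pivot rows).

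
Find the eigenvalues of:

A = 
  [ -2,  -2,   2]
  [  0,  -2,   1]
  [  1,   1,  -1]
λ = 0, (-5 + √5)/2, (-5 - √5)/2  (≈ 0, -1.382, -3.618)

Characteristic polynomial: det(λI - A) = λ³ + 5λ² + 5λ
The constant term is 0, so λ = 0 is a root: p(λ) = λ(λ² + 5λ + 5)
λ² + 5λ + 5 = 0  ⇒  λ = (-5 ± √((5)² - 4·(5)))/2 = (-5 ± √(5))/2
  = (-5 + √5)/2,  (-5 - √5)/2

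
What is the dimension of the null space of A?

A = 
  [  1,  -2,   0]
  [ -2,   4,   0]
nullity(A) = 2

Row reduce:
R2 → R2 + (2)·R1
REF = 
  [  1,  -2,   0]
  [  0,   0,   0]
Pivot columns: 1 → 1 pivot.
rank(A) = 1, so nullity(A) = 3 - 1 = 2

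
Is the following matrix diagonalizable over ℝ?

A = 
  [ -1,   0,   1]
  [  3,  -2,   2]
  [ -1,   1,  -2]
No

Characteristic polynomial: det(λI - A) = λ³ + 5λ² + 7λ + 1
By the rational root theorem any rational root is an integer dividing 1; none of those is a root, so p(λ) has no rational roots and hence (being an irreducible cubic) no repeated roots.
Discriminant of the cubic: Δ = -44
Δ < 0 ⇒ one real eigenvalue and a complex-conjugate pair: λ ≈ -2.42 + 0.6063i, -2.42 - 0.6063i, -0.1607
Has complex eigenvalues (not diagonalizable over ℝ).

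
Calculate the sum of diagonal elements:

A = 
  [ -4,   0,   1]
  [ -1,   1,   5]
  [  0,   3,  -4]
-7

tr(A) = -4 + 1 + -4 = -7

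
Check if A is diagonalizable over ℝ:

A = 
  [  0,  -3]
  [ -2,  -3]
Yes

tr(A) = -3, det(A) = -6
Characteristic polynomial: λ² - tr(A)λ + det(A) = λ² + 3λ - 6
λ² + 3λ - 6 = 0  ⇒  λ = (-3 ± √((3)² - 4·(-6)))/2 = (-3 ± √(33))/2
  = (-3 + √33)/2,  (-3 - √33)/2
Eigenvalues: (-3 + √33)/2, (-3 - √33)/2  (≈ 1.372, -4.372)
The two irrational eigenvalues are distinct (simple), so each has alg. mult. = geom. mult. = 1.
Sum of geometric multiplicities equals n, so A has n independent eigenvectors.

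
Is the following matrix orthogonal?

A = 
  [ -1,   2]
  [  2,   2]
No

AᵀA = 
  [  5,   2]
  [  2,   8]
≠ I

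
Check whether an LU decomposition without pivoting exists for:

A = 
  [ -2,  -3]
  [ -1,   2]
Yes.
A[1,1] = -2 ≠ 0, so Gaussian elimination proceeds without a row swap: multiplier ℓ₂₁ = (-1)/(-2) = 1/2, and U[2,2] = 2 - (1/2)(-3) = 7/2.
L = 
  [  1,   0]
  [1/2,   1]
U = 
  [ -2,  -3]
  [  0, 7/2]
Check row 2 of LU: [(1/2)(-2), (1/2)(-3) + (7/2)] = [-1, 2] = row 2 of A ✓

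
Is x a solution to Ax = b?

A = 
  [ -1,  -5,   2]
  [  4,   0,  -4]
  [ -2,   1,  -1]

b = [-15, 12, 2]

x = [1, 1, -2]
No

Ax = [-10, 12, 1] ≠ b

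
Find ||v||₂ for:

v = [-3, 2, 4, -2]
5.745

||v||₂ = √((-3)² + (2)² + (4)² + (-2)²) = √33 = 5.745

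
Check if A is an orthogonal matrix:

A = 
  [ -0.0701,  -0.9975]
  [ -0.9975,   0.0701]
Yes

AᵀA = 
  [  0.9999,   0]
  [  0,   0.9999]
≈ I (equal to I up to the 4-dp rounding of the entries)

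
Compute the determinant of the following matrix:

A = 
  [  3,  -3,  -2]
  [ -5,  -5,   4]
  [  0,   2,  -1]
26

Cofactor expansion along row 1:
det(A) = (3)·((-5)(-1) - (4)(2)) - (-3)·((-5)(-1) - (4)(0)) + (-2)·((-5)(2) - (-5)(0))
  = (3)(-3) - (-3)(5) + (-2)(-10)
  = 26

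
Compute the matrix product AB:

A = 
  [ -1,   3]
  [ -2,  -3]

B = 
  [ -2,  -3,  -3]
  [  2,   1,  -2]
AB = 
  [  8,   6,  -3]
  [ -2,   3,  12]

A is 2×2 and B is 2×3, so AB is 2×3. Each entry is (row of A)·(column of B):
AB[1,1] = (-1)(-2) + (3)(2) = 8
AB[1,2] = (-1)(-3) + (3)(1) = 6
AB[1,3] = (-1)(-3) + (3)(-2) = -3
AB[2,1] = (-2)(-2) + (-3)(2) = -2
AB[2,2] = (-2)(-3) + (-3)(1) = 3
AB[2,3] = (-2)(-3) + (-3)(-2) = 12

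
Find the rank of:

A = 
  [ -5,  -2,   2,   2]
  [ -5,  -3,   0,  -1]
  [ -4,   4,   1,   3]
Row reduce:
R2 → R2 - (1)·R1
R3 → R3 - (4/5)·R1
R3 → R3 + (28/5)·R2
REF = 
  [   -5,    -2,     2,     2]
  [    0,    -1,    -2,    -3]
  [    0,     0, -59/5, -77/5]
Pivot columns: 1, 2, 3 → 3 pivots.

rank(A) = 3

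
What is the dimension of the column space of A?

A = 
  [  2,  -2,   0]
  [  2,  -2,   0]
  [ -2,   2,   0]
Row reduce:
R2 → R2 - (1)·R1
R3 → R3 + (1)·R1
REF = 
  [  2,  -2,   0]
  [  0,   0,   0]
  [  0,   0,   0]
Pivot columns: 1 → 1 pivot.
dim(Col(A)) = number of pivot columns = 1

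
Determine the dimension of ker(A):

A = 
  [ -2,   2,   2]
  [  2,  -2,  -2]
nullity(A) = 2

Row reduce:
R2 → R2 + (1)·R1
REF = 
  [ -2,   2,   2]
  [  0,   0,   0]
Pivot columns: 1 → 1 pivot.
rank(A) = 1, so nullity(A) = 3 - 1 = 2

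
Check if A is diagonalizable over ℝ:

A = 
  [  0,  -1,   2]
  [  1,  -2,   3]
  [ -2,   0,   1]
No

Characteristic polynomial: det(λI - A) = λ³ + λ² + 3λ + 1
By the rational root theorem any rational root is an integer dividing 1; none of those is a root, so p(λ) has no rational roots and hence (being an irreducible cubic) no repeated roots.
Discriminant of the cubic: Δ = -76
Δ < 0 ⇒ one real eigenvalue and a complex-conjugate pair: λ ≈ -0.3194 + 1.633i, -0.3194 - 1.633i, -0.3611
Has complex eigenvalues (not diagonalizable over ℝ).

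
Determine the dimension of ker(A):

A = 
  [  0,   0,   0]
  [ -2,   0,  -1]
nullity(A) = 2

Row reduce:
Swap R1 ↔ R2
REF = 
  [ -2,   0,  -1]
  [  0,   0,   0]
Pivot columns: 1 → 1 pivot.
rank(A) = 1, so nullity(A) = 3 - 1 = 2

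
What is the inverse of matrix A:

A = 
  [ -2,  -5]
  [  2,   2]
det(A) = (-2)(2) - (-5)(2) = 6
For a 2×2 matrix, A⁻¹ = (1/det(A)) · [[d, -b], [-c, a]]
    = (1/6) · [[2, 5], [-2, -2]]

A⁻¹ = 
  [ 1/3,  5/6]
  [-1/3, -1/3]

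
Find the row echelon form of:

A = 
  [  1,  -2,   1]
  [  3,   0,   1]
Row operations:
R2 → R2 - (3)·R1

Resulting echelon form:
REF = 
  [  1,  -2,   1]
  [  0,   6,  -2]

Rank = 2 (number of non-zero pivot rows).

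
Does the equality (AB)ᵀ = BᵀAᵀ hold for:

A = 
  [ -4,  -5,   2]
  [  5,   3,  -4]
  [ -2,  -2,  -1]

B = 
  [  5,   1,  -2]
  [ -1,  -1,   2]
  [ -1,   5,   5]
Yes

(AB)ᵀ = 
  [-17,  26,  -7]
  [ 11, -18,  -5]
  [  8, -24,  -5]

BᵀAᵀ = 
  [-17,  26,  -7]
  [ 11, -18,  -5]
  [  8, -24,  -5]

Both sides are equal — this is the standard identity (AB)ᵀ = BᵀAᵀ, which holds for all A, B.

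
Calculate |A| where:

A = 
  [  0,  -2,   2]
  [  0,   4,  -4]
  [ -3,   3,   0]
0

Cofactor expansion along row 1:
det(A) = (0)·((4)(0) - (-4)(3)) - (-2)·((0)(0) - (-4)(-3)) + (2)·((0)(3) - (4)(-3))
  = (0)(12) - (-2)(-12) + (2)(12)
  = 0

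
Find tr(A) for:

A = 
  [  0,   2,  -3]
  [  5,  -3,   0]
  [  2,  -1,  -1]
-4

tr(A) = 0 + -3 + -1 = -4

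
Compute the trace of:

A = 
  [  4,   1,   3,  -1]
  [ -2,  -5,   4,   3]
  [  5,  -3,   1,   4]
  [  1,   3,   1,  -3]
-3

tr(A) = 4 + -5 + 1 + -3 = -3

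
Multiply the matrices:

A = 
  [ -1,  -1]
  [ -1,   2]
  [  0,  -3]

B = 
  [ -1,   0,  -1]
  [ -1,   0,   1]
A is 3×2 and B is 2×3, so AB is 3×3. Each entry is (row of A)·(column of B):
AB[1,1] = (-1)(-1) + (-1)(-1) = 2
AB[1,2] = (-1)(0) + (-1)(0) = 0
AB[1,3] = (-1)(-1) + (-1)(1) = 0
AB[2,1] = (-1)(-1) + (2)(-1) = -1
AB[2,2] = (-1)(0) + (2)(0) = 0
AB[2,3] = (-1)(-1) + (2)(1) = 3
AB[3,1] = (0)(-1) + (-3)(-1) = 3
AB[3,2] = (0)(0) + (-3)(0) = 0
AB[3,3] = (0)(-1) + (-3)(1) = -3

AB = 
  [  2,   0,   0]
  [ -1,   0,   3]
  [  3,   0,  -3]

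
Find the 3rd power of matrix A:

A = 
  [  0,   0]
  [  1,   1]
A^3 = 
  [  0,   0]
  [  1,   1]

A² = A·A:
A²[1,1] = (0)(0) + (0)(1) = 0
A²[1,2] = (0)(0) + (0)(1) = 0
A²[2,1] = (1)(0) + (1)(1) = 1
A²[2,2] = (1)(0) + (1)(1) = 1
A² = 
  [  0,   0]
  [  1,   1]

A^3 = A^2·A:
A^3[1,1] = (0)(0) + (0)(1) = 0
A^3[1,2] = (0)(0) + (0)(1) = 0
A^3[2,1] = (1)(0) + (1)(1) = 1
A^3[2,2] = (1)(0) + (1)(1) = 1
A^3 = 
  [  0,   0]
  [  1,   1]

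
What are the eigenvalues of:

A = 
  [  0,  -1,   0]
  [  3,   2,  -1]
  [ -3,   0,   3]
λ = 2, (3 + i√3)/2, (3 - i√3)/2  (≈ 2, 1.5 + 0.866i, 1.5 - 0.866i)

Characteristic polynomial: det(λI - A) = λ³ - 5λ² + 9λ - 6
Testing integer divisors of the constant term: p(2) = 0, so (λ - 2) is a factor:
p(λ) = (λ - 2)(λ² - 3λ + 3)
λ² - 3λ + 3 = 0  ⇒  λ = (3 ± √((-3)² - 4·(3)))/2 = (3 ± √(-3))/2
  = (3 + i√3)/2,  (3 - i√3)/2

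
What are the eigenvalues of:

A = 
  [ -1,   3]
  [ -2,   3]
tr(A) = 2, det(A) = 3
Characteristic polynomial: λ² - tr(A)λ + det(A) = λ² - 2λ + 3
λ² - 2λ + 3 = 0  ⇒  λ = (2 ± √((-2)² - 4·(3)))/2 = (2 ± √(-8))/2
  = 1 + i√2,  1 - i√2

λ = 1 + i√2, 1 - i√2  (≈ 1 + 1.414i, 1 - 1.414i)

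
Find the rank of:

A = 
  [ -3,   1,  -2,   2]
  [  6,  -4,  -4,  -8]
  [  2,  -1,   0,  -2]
Row reduce:
R2 → R2 + (2)·R1
R3 → R3 + (2/3)·R1
R3 → R3 - (1/6)·R2
REF = 
  [ -3,   1,  -2,   2]
  [  0,  -2,  -8,  -4]
  [  0,   0,   0,   0]
Pivot columns: 1, 2 → 2 pivots.

rank(A) = 2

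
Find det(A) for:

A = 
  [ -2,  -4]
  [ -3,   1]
For a 2×2 matrix, det = ad - bc = (-2)(1) - (-4)(-3) = -14

det(A) = -14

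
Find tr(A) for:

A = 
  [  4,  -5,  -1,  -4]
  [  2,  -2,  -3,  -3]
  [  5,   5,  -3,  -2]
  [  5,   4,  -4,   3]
2

tr(A) = 4 + -2 + -3 + 3 = 2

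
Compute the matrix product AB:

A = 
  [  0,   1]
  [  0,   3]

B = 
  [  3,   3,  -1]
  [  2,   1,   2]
A is 2×2 and B is 2×3, so AB is 2×3. Each entry is (row of A)·(column of B):
AB[1,1] = (0)(3) + (1)(2) = 2
AB[1,2] = (0)(3) + (1)(1) = 1
AB[1,3] = (0)(-1) + (1)(2) = 2
AB[2,1] = (0)(3) + (3)(2) = 6
AB[2,2] = (0)(3) + (3)(1) = 3
AB[2,3] = (0)(-1) + (3)(2) = 6

AB = 
  [  2,   1,   2]
  [  6,   3,   6]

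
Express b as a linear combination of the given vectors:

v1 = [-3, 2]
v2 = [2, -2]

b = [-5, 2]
c1 = 3, c2 = 2

b = 3·v1 + 2·v2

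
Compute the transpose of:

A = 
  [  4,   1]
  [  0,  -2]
Aᵀ = 
  [  4,   0]
  [  1,  -2]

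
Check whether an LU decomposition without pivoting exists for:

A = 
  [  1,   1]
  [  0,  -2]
Yes.
A[1,1] = 1 ≠ 0, so Gaussian elimination proceeds without a row swap: multiplier ℓ₂₁ = (0)/(1) = 0, and U[2,2] = -2 - (0)(1) = -2.
L = 
  [  1,   0]
  [  0,   1]
U = 
  [  1,   1]
  [  0,  -2]
Check row 2 of LU: [(0)(1), (0)(1) + (-2)] = [0, -2] = row 2 of A ✓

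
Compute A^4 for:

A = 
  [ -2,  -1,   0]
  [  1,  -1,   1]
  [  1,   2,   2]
A² = A·A:
A²[1,1] = (-2)(-2) + (-1)(1) + (0)(1) = 3
A²[1,2] = (-2)(-1) + (-1)(-1) + (0)(2) = 3
A²[1,3] = (-2)(0) + (-1)(1) + (0)(2) = -1
A²[2,1] = (1)(-2) + (-1)(1) + (1)(1) = -2
A²[2,2] = (1)(-1) + (-1)(-1) + (1)(2) = 2
A²[2,3] = (1)(0) + (-1)(1) + (1)(2) = 1
A²[3,1] = (1)(-2) + (2)(1) + (2)(1) = 2
A²[3,2] = (1)(-1) + (2)(-1) + (2)(2) = 1
A²[3,3] = (1)(0) + (2)(1) + (2)(2) = 6
A² = 
  [  3,   3,  -1]
  [ -2,   2,   1]
  [  2,   1,   6]

A^3 = A^2·A:
A^3[1,1] = (3)(-2) + (3)(1) + (-1)(1) = -4
A^3[1,2] = (3)(-1) + (3)(-1) + (-1)(2) = -8
A^3[1,3] = (3)(0) + (3)(1) + (-1)(2) = 1
A^3[2,1] = (-2)(-2) + (2)(1) + (1)(1) = 7
A^3[2,2] = (-2)(-1) + (2)(-1) + (1)(2) = 2
A^3[2,3] = (-2)(0) + (2)(1) + (1)(2) = 4
A^3[3,1] = (2)(-2) + (1)(1) + (6)(1) = 3
A^3[3,2] = (2)(-1) + (1)(-1) + (6)(2) = 9
A^3[3,3] = (2)(0) + (1)(1) + (6)(2) = 13
A^3 = 
  [ -4,  -8,   1]
  [  7,   2,   4]
  [  3,   9,  13]

A^4 = A^3·A:
A^4[1,1] = (-4)(-2) + (-8)(1) + (1)(1) = 1
A^4[1,2] = (-4)(-1) + (-8)(-1) + (1)(2) = 14
A^4[1,3] = (-4)(0) + (-8)(1) + (1)(2) = -6
A^4[2,1] = (7)(-2) + (2)(1) + (4)(1) = -8
A^4[2,2] = (7)(-1) + (2)(-1) + (4)(2) = -1
A^4[2,3] = (7)(0) + (2)(1) + (4)(2) = 10
A^4[3,1] = (3)(-2) + (9)(1) + (13)(1) = 16
A^4[3,2] = (3)(-1) + (9)(-1) + (13)(2) = 14
A^4[3,3] = (3)(0) + (9)(1) + (13)(2) = 35
A^4 = 
  [  1,  14,  -6]
  [ -8,  -1,  10]
  [ 16,  14,  35]

Therefore
A^4 = 
  [  1,  14,  -6]
  [ -8,  -1,  10]
  [ 16,  14,  35]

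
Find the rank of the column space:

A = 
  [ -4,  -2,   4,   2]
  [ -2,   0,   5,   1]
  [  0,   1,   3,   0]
dim(Col(A)) = 2

Row reduce:
R2 → R2 - (1/2)·R1
R3 → R3 - (1)·R2
REF = 
  [ -4,  -2,   4,   2]
  [  0,   1,   3,   0]
  [  0,   0,   0,   0]
Pivot columns: 1, 2 → 2 pivots.
dim(Col(A)) = number of pivot columns = 2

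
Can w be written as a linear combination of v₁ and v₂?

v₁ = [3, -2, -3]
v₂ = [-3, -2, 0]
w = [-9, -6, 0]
Yes

Form the augmented matrix and row-reduce:
[v₁|v₂|w] = 
  [  3,  -3,  -9]
  [ -2,  -2,  -6]
  [ -3,   0,   0]
R2 → R2 + (2/3)·R1
R3 → R3 + (1)·R1
R3 → R3 - (3/4)·R2
REF = 
  [  3,  -3,  -9]
  [  0,  -4, -12]
  [  0,   0,   0]

No row of the form [0 0 | nonzero], so the system is consistent. Back-substitution gives c₁ = 0, c₂ = 3: w = (0)·v₁ + (3)·v₂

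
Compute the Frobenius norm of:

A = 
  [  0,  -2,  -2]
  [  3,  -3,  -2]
||A||_F = 5.477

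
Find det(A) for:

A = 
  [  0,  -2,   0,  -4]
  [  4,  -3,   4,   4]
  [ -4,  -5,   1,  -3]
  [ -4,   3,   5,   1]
-1024

Cofactor expansion along row 1: det(A) = a₁₁M₁₁ - a₁₂M₁₂ + a₁₃M₁₃ - a₁₄M₁₄

M₁₁ = det[[-3, 4, 4]; [-5, 1, -3]; [3, 5, 1]]
  = (-3)·((1)(1) - (-3)(5)) - (4)·((-5)(1) - (-3)(3)) + (4)·((-5)(5) - (1)(3))
  = (-3)(16) - (4)(4) + (4)(-28)
  = -176
M₁₂ = det[[4, 4, 4]; [-4, 1, -3]; [-4, 5, 1]]
  = (4)·((1)(1) - (-3)(5)) - (4)·((-4)(1) - (-3)(-4)) + (4)·((-4)(5) - (1)(-4))
  = (4)(16) - (4)(-16) + (4)(-16)
  = 64
M₁₃ = det[[4, -3, 4]; [-4, -5, -3]; [-4, 3, 1]]
  = (4)·((-5)(1) - (-3)(3)) - (-3)·((-4)(1) - (-3)(-4)) + (4)·((-4)(3) - (-5)(-4))
  = (4)(4) - (-3)(-16) + (4)(-32)
  = -160
M₁₄ = det[[4, -3, 4]; [-4, -5, 1]; [-4, 3, 5]]
  = (4)·((-5)(5) - (1)(3)) - (-3)·((-4)(5) - (1)(-4)) + (4)·((-4)(3) - (-5)(-4))
  = (4)(-28) - (-3)(-16) + (4)(-32)
  = -288

det(A) = (0)(-176) - (-2)(64) + (0)(-160) - (-4)(-288) = -1024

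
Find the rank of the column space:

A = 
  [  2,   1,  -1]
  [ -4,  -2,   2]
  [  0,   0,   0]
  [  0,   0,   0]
Row reduce:
R2 → R2 + (2)·R1
REF = 
  [  2,   1,  -1]
  [  0,   0,   0]
  [  0,   0,   0]
  [  0,   0,   0]
Pivot columns: 1 → 1 pivot.
dim(Col(A)) = number of pivot columns = 1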